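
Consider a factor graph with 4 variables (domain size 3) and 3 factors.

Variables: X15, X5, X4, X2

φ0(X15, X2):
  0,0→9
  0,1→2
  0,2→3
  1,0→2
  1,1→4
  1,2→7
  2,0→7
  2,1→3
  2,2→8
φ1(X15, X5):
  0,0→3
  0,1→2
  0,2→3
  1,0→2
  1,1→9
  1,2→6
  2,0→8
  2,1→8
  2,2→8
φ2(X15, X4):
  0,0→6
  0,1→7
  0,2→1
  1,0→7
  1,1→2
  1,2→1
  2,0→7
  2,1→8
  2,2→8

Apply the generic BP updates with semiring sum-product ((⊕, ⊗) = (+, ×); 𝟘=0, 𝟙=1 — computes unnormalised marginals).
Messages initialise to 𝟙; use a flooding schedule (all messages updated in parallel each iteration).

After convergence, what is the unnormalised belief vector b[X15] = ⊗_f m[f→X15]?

init: all messages = 𝟙 over 3 values
r1 m[φ0→X15] = [14, 13, 18]
r1 m[φ0→X2] = [18, 9, 18]
r1 m[φ1→X15] = [8, 17, 24]
r1 m[φ1→X5] = [13, 19, 17]
r1 m[φ2→X15] = [14, 10, 23]
r1 m[φ2→X4] = [20, 17, 10]
r1 m[X15→φ0] = [1, 1, 1]
r1 m[X15→φ1] = [1, 1, 1]
r1 m[X15→φ2] = [1, 1, 1]
r1 m[X5→φ1] = [1, 1, 1]
r1 m[X4→φ2] = [1, 1, 1]
r1 m[X2→φ0] = [1, 1, 1]
r2 m[φ0→X15] = [14, 13, 18]
r2 m[φ0→X2] = [18, 9, 18]
r2 m[φ1→X15] = [8, 17, 24]
r2 m[φ1→X5] = [13, 19, 17]
r2 m[φ2→X15] = [14, 10, 23]
r2 m[φ2→X4] = [20, 17, 10]
r2 m[X15→φ0] = [112, 170, 552]
r2 m[X15→φ1] = [196, 130, 414]
r2 m[X15→φ2] = [112, 221, 432]
r2 m[X5→φ1] = [1, 1, 1]
r2 m[X4→φ2] = [1, 1, 1]
r2 m[X2→φ0] = [1, 1, 1]
r3 m[φ0→X15] = [14, 13, 18]
r3 m[φ0→X2] = [5212, 2560, 5942]
r3 m[φ1→X15] = [8, 17, 24]
r3 m[φ1→X5] = [4160, 4874, 4680]
r3 m[φ2→X15] = [14, 10, 23]
r3 m[φ2→X4] = [5243, 4682, 3789]
r3 m[X15→φ0] = [112, 170, 552]
r3 m[X15→φ1] = [196, 130, 414]
r3 m[X15→φ2] = [112, 221, 432]
r3 m[X5→φ1] = [1, 1, 1]
r3 m[X4→φ2] = [1, 1, 1]
r3 m[X2→φ0] = [1, 1, 1]
r4 m[φ0→X15] = [14, 13, 18]
r4 m[φ0→X2] = [5212, 2560, 5942]
r4 m[φ1→X15] = [8, 17, 24]
r4 m[φ1→X5] = [4160, 4874, 4680]
r4 m[φ2→X15] = [14, 10, 23]
r4 m[φ2→X4] = [5243, 4682, 3789]
r4 m[X15→φ0] = [112, 170, 552]
r4 m[X15→φ1] = [196, 130, 414]
r4 m[X15→φ2] = [112, 221, 432]
r4 m[X5→φ1] = [1, 1, 1]
r4 m[X4→φ2] = [1, 1, 1]
r4 m[X2→φ0] = [1, 1, 1]
fixed point reached at round 4
b[X15] = ⊗ incoming = [1568, 2210, 9936]

b[X15] = [1568, 2210, 9936]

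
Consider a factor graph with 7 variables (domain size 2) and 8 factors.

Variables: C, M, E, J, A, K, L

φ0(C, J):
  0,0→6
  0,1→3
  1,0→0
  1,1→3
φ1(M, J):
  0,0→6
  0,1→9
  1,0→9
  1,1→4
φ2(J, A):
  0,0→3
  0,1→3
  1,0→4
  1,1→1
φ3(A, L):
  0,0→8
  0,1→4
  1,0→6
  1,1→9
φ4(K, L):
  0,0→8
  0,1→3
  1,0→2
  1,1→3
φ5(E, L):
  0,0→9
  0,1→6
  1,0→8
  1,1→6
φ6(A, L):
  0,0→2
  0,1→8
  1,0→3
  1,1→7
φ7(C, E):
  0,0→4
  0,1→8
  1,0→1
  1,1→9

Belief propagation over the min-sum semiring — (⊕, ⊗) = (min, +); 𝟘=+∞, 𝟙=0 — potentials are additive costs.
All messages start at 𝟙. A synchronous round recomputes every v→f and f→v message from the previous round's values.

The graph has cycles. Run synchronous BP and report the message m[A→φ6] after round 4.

message @ round 4 = [29, 26]

init: all messages = 𝟙 over 2 values
r1 m[φ0→C] = [3, 0]
r1 m[φ0→J] = [0, 3]
r1 m[φ1→M] = [6, 4]
r1 m[φ1→J] = [6, 4]
r1 m[φ2→J] = [3, 1]
r1 m[φ2→A] = [3, 1]
r1 m[φ3→A] = [4, 6]
r1 m[φ3→L] = [6, 4]
r1 m[φ4→K] = [3, 2]
r1 m[φ4→L] = [2, 3]
r1 m[φ5→E] = [6, 6]
r1 m[φ5→L] = [8, 6]
r1 m[φ6→A] = [2, 3]
r1 m[φ6→L] = [2, 7]
r1 m[φ7→C] = [4, 1]
r1 m[φ7→E] = [1, 8]
r1 m[C→φ0] = [0, 0]
r1 m[C→φ7] = [0, 0]
r1 m[M→φ1] = [0, 0]
r1 m[E→φ5] = [0, 0]
r1 m[E→φ7] = [0, 0]
r1 m[J→φ0] = [0, 0]
r1 m[J→φ1] = [0, 0]
r1 m[J→φ2] = [0, 0]
r1 m[A→φ2] = [0, 0]
r1 m[A→φ3] = [0, 0]
r1 m[A→φ6] = [0, 0]
r1 m[K→φ4] = [0, 0]
r1 m[L→φ3] = [0, 0]
r1 m[L→φ4] = [0, 0]
r1 m[L→φ5] = [0, 0]
r1 m[L→φ6] = [0, 0]
r2 m[φ0→C] = [3, 0]
r2 m[φ0→J] = [0, 3]
r2 m[φ1→M] = [6, 4]
r2 m[φ1→J] = [6, 4]
r2 m[φ2→J] = [3, 1]
r2 m[φ2→A] = [3, 1]
r2 m[φ3→A] = [4, 6]
r2 m[φ3→L] = [6, 4]
r2 m[φ4→K] = [3, 2]
r2 m[φ4→L] = [2, 3]
r2 m[φ5→E] = [6, 6]
r2 m[φ5→L] = [8, 6]
r2 m[φ6→A] = [2, 3]
r2 m[φ6→L] = [2, 7]
r2 m[φ7→C] = [4, 1]
r2 m[φ7→E] = [1, 8]
r2 m[C→φ0] = [4, 1]
r2 m[C→φ7] = [3, 0]
r2 m[M→φ1] = [0, 0]
r2 m[E→φ5] = [1, 8]
r2 m[E→φ7] = [6, 6]
r2 m[J→φ0] = [9, 5]
r2 m[J→φ1] = [3, 4]
r2 m[J→φ2] = [6, 7]
r2 m[A→φ2] = [6, 9]
r2 m[A→φ3] = [5, 4]
r2 m[A→φ6] = [7, 7]
r2 m[K→φ4] = [0, 0]
r2 m[L→φ3] = [12, 16]
r2 m[L→φ4] = [16, 17]
r2 m[L→φ5] = [10, 14]
r2 m[L→φ6] = [16, 13]
r3 m[φ0→C] = [8, 8]
r3 m[φ0→J] = [1, 4]
r3 m[φ1→M] = [9, 8]
r3 m[φ1→J] = [6, 4]
r3 m[φ2→J] = [9, 10]
r3 m[φ2→A] = [9, 8]
r3 m[φ3→A] = [20, 18]
r3 m[φ3→L] = [10, 9]
r3 m[φ4→K] = [20, 18]
r3 m[φ4→L] = [2, 3]
r3 m[φ5→E] = [19, 18]
r3 m[φ5→L] = [10, 7]
r3 m[φ6→A] = [18, 19]
r3 m[φ6→L] = [9, 14]
r3 m[φ7→C] = [10, 7]
r3 m[φ7→E] = [1, 9]
r3 m[C→φ0] = [4, 1]
r3 m[C→φ7] = [3, 0]
r3 m[M→φ1] = [0, 0]
r3 m[E→φ5] = [1, 8]
r3 m[E→φ7] = [6, 6]
r3 m[J→φ0] = [9, 5]
r3 m[J→φ1] = [3, 4]
r3 m[J→φ2] = [6, 7]
r3 m[A→φ2] = [6, 9]
r3 m[A→φ3] = [5, 4]
r3 m[A→φ6] = [7, 7]
r3 m[K→φ4] = [0, 0]
r3 m[L→φ3] = [12, 16]
r3 m[L→φ4] = [16, 17]
r3 m[L→φ5] = [10, 14]
r3 m[L→φ6] = [16, 13]
r4 m[φ0→C] = [8, 8]
r4 m[φ0→J] = [1, 4]
r4 m[φ1→M] = [9, 8]
r4 m[φ1→J] = [6, 4]
r4 m[φ2→J] = [9, 10]
r4 m[φ2→A] = [9, 8]
r4 m[φ3→A] = [20, 18]
r4 m[φ3→L] = [10, 9]
r4 m[φ4→K] = [20, 18]
r4 m[φ4→L] = [2, 3]
r4 m[φ5→E] = [19, 18]
r4 m[φ5→L] = [10, 7]
r4 m[φ6→A] = [18, 19]
r4 m[φ6→L] = [9, 14]
r4 m[φ7→C] = [10, 7]
r4 m[φ7→E] = [1, 9]
r4 m[C→φ0] = [10, 7]
r4 m[C→φ7] = [8, 8]
r4 m[M→φ1] = [0, 0]
r4 m[E→φ5] = [1, 9]
r4 m[E→φ7] = [19, 18]
r4 m[J→φ0] = [15, 14]
r4 m[J→φ1] = [10, 14]
r4 m[J→φ2] = [7, 8]
r4 m[A→φ2] = [38, 37]
r4 m[A→φ3] = [27, 27]
r4 m[A→φ6] = [29, 26]
r4 m[K→φ4] = [0, 0]
r4 m[L→φ3] = [21, 24]
r4 m[L→φ4] = [29, 30]
r4 m[L→φ5] = [21, 26]
r4 m[L→φ6] = [22, 19]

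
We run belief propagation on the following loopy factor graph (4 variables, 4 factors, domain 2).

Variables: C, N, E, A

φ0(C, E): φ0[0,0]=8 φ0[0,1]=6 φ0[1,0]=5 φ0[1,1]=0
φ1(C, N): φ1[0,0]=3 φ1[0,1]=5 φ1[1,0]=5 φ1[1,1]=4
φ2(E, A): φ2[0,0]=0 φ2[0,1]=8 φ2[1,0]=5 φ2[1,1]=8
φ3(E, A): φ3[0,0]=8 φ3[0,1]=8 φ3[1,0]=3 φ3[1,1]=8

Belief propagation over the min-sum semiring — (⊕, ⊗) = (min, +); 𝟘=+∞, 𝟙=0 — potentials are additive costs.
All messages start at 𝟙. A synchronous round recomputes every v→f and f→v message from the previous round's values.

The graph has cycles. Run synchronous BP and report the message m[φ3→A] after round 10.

message @ round 10 = [27, 32]

init: all messages = 𝟙 over 2 values
r1 m[φ0→C] = [6, 0]
r1 m[φ0→E] = [5, 0]
r1 m[φ1→C] = [3, 4]
r1 m[φ1→N] = [3, 4]
r1 m[φ2→E] = [0, 5]
r1 m[φ2→A] = [0, 8]
r1 m[φ3→E] = [8, 3]
r1 m[φ3→A] = [3, 8]
r1 m[C→φ0] = [0, 0]
r1 m[C→φ1] = [0, 0]
r1 m[N→φ1] = [0, 0]
r1 m[E→φ0] = [0, 0]
r1 m[E→φ2] = [0, 0]
r1 m[E→φ3] = [0, 0]
r1 m[A→φ2] = [0, 0]
r1 m[A→φ3] = [0, 0]
r2 m[φ0→C] = [6, 0]
r2 m[φ0→E] = [5, 0]
r2 m[φ1→C] = [3, 4]
r2 m[φ1→N] = [3, 4]
r2 m[φ2→E] = [0, 5]
r2 m[φ2→A] = [0, 8]
r2 m[φ3→E] = [8, 3]
r2 m[φ3→A] = [3, 8]
r2 m[C→φ0] = [3, 4]
r2 m[C→φ1] = [6, 0]
r2 m[N→φ1] = [0, 0]
r2 m[E→φ0] = [8, 8]
r2 m[E→φ2] = [13, 3]
r2 m[E→φ3] = [5, 5]
r2 m[A→φ2] = [3, 8]
r2 m[A→φ3] = [0, 8]
r3 m[φ0→C] = [14, 8]
r3 m[φ0→E] = [9, 4]
r3 m[φ1→C] = [3, 4]
r3 m[φ1→N] = [5, 4]
r3 m[φ2→E] = [3, 8]
r3 m[φ2→A] = [8, 11]
r3 m[φ3→E] = [8, 3]
r3 m[φ3→A] = [8, 13]
r3 m[C→φ0] = [3, 4]
r3 m[C→φ1] = [6, 0]
r3 m[N→φ1] = [0, 0]
r3 m[E→φ0] = [8, 8]
r3 m[E→φ2] = [13, 3]
r3 m[E→φ3] = [5, 5]
r3 m[A→φ2] = [3, 8]
r3 m[A→φ3] = [0, 8]
r4 m[φ0→C] = [14, 8]
r4 m[φ0→E] = [9, 4]
r4 m[φ1→C] = [3, 4]
r4 m[φ1→N] = [5, 4]
r4 m[φ2→E] = [3, 8]
r4 m[φ2→A] = [8, 11]
r4 m[φ3→E] = [8, 3]
r4 m[φ3→A] = [8, 13]
r4 m[C→φ0] = [3, 4]
r4 m[C→φ1] = [14, 8]
r4 m[N→φ1] = [0, 0]
r4 m[E→φ0] = [11, 11]
r4 m[E→φ2] = [17, 7]
r4 m[E→φ3] = [12, 12]
r4 m[A→φ2] = [8, 13]
r4 m[A→φ3] = [8, 11]
r5 m[φ0→C] = [17, 11]
r5 m[φ0→E] = [9, 4]
r5 m[φ1→C] = [3, 4]
r5 m[φ1→N] = [13, 12]
r5 m[φ2→E] = [8, 13]
r5 m[φ2→A] = [12, 15]
r5 m[φ3→E] = [16, 11]
r5 m[φ3→A] = [15, 20]
r5 m[C→φ0] = [3, 4]
r5 m[C→φ1] = [14, 8]
r5 m[N→φ1] = [0, 0]
r5 m[E→φ0] = [11, 11]
r5 m[E→φ2] = [17, 7]
r5 m[E→φ3] = [12, 12]
r5 m[A→φ2] = [8, 13]
r5 m[A→φ3] = [8, 11]
r6 m[φ0→C] = [17, 11]
r6 m[φ0→E] = [9, 4]
r6 m[φ1→C] = [3, 4]
r6 m[φ1→N] = [13, 12]
r6 m[φ2→E] = [8, 13]
r6 m[φ2→A] = [12, 15]
r6 m[φ3→E] = [16, 11]
r6 m[φ3→A] = [15, 20]
r6 m[C→φ0] = [3, 4]
r6 m[C→φ1] = [17, 11]
r6 m[N→φ1] = [0, 0]
r6 m[E→φ0] = [24, 24]
r6 m[E→φ2] = [25, 15]
r6 m[E→φ3] = [17, 17]
r6 m[A→φ2] = [15, 20]
r6 m[A→φ3] = [12, 15]
r7 m[φ0→C] = [30, 24]
r7 m[φ0→E] = [9, 4]
r7 m[φ1→C] = [3, 4]
r7 m[φ1→N] = [16, 15]
r7 m[φ2→E] = [15, 20]
r7 m[φ2→A] = [20, 23]
r7 m[φ3→E] = [20, 15]
r7 m[φ3→A] = [20, 25]
r7 m[C→φ0] = [3, 4]
r7 m[C→φ1] = [17, 11]
r7 m[N→φ1] = [0, 0]
r7 m[E→φ0] = [24, 24]
r7 m[E→φ2] = [25, 15]
r7 m[E→φ3] = [17, 17]
r7 m[A→φ2] = [15, 20]
r7 m[A→φ3] = [12, 15]
r8 m[φ0→C] = [30, 24]
r8 m[φ0→E] = [9, 4]
r8 m[φ1→C] = [3, 4]
r8 m[φ1→N] = [16, 15]
r8 m[φ2→E] = [15, 20]
r8 m[φ2→A] = [20, 23]
r8 m[φ3→E] = [20, 15]
r8 m[φ3→A] = [20, 25]
r8 m[C→φ0] = [3, 4]
r8 m[C→φ1] = [30, 24]
r8 m[N→φ1] = [0, 0]
r8 m[E→φ0] = [35, 35]
r8 m[E→φ2] = [29, 19]
r8 m[E→φ3] = [24, 24]
r8 m[A→φ2] = [20, 25]
r8 m[A→φ3] = [20, 23]
r9 m[φ0→C] = [41, 35]
r9 m[φ0→E] = [9, 4]
r9 m[φ1→C] = [3, 4]
r9 m[φ1→N] = [29, 28]
r9 m[φ2→E] = [20, 25]
r9 m[φ2→A] = [24, 27]
r9 m[φ3→E] = [28, 23]
r9 m[φ3→A] = [27, 32]
r9 m[C→φ0] = [3, 4]
r9 m[C→φ1] = [30, 24]
r9 m[N→φ1] = [0, 0]
r9 m[E→φ0] = [35, 35]
r9 m[E→φ2] = [29, 19]
r9 m[E→φ3] = [24, 24]
r9 m[A→φ2] = [20, 25]
r9 m[A→φ3] = [20, 23]
r10 m[φ0→C] = [41, 35]
r10 m[φ0→E] = [9, 4]
r10 m[φ1→C] = [3, 4]
r10 m[φ1→N] = [29, 28]
r10 m[φ2→E] = [20, 25]
r10 m[φ2→A] = [24, 27]
r10 m[φ3→E] = [28, 23]
r10 m[φ3→A] = [27, 32]
r10 m[C→φ0] = [3, 4]
r10 m[C→φ1] = [41, 35]
r10 m[N→φ1] = [0, 0]
r10 m[E→φ0] = [48, 48]
r10 m[E→φ2] = [37, 27]
r10 m[E→φ3] = [29, 29]
r10 m[A→φ2] = [27, 32]
r10 m[A→φ3] = [24, 27]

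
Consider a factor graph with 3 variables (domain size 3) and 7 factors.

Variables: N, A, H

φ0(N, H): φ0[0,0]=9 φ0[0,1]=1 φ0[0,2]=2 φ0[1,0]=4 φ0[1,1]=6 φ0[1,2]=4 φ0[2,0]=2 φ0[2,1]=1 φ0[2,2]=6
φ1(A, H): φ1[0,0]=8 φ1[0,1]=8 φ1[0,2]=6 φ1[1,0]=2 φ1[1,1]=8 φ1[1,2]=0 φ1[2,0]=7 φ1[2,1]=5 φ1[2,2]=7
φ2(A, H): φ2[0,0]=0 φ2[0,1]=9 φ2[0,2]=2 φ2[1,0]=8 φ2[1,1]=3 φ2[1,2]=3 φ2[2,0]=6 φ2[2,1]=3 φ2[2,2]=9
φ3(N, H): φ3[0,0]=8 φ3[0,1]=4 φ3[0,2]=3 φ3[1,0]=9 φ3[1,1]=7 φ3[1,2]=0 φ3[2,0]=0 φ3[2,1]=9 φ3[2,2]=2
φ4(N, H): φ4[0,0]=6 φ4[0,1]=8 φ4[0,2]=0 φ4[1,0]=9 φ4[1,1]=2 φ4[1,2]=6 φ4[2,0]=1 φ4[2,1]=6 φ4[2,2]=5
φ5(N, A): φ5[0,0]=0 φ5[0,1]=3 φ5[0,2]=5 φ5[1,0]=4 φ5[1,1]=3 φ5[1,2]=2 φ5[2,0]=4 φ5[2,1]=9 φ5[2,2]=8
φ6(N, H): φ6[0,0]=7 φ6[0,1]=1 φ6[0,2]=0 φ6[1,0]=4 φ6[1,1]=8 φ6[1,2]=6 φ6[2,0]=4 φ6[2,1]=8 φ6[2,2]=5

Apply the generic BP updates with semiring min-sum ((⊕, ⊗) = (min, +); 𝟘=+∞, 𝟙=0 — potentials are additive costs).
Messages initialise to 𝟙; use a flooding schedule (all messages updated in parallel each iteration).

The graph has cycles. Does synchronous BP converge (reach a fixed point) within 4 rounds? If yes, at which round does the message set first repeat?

init: all messages = 𝟙 over 3 values
r1 m[φ0→N] = [1, 4, 1]
r1 m[φ0→H] = [2, 1, 2]
r1 m[φ1→A] = [6, 0, 5]
r1 m[φ1→H] = [2, 5, 0]
r1 m[φ2→A] = [0, 3, 3]
r1 m[φ2→H] = [0, 3, 2]
r1 m[φ3→N] = [3, 0, 0]
r1 m[φ3→H] = [0, 4, 0]
r1 m[φ4→N] = [0, 2, 1]
r1 m[φ4→H] = [1, 2, 0]
r1 m[φ5→N] = [0, 2, 4]
r1 m[φ5→A] = [0, 3, 2]
r1 m[φ6→N] = [0, 4, 4]
r1 m[φ6→H] = [4, 1, 0]
r1 m[N→φ0] = [0, 0, 0]
r1 m[N→φ3] = [0, 0, 0]
r1 m[N→φ4] = [0, 0, 0]
r1 m[N→φ5] = [0, 0, 0]
r1 m[N→φ6] = [0, 0, 0]
r1 m[A→φ1] = [0, 0, 0]
r1 m[A→φ2] = [0, 0, 0]
r1 m[A→φ5] = [0, 0, 0]
r1 m[H→φ0] = [0, 0, 0]
r1 m[H→φ1] = [0, 0, 0]
r1 m[H→φ2] = [0, 0, 0]
r1 m[H→φ3] = [0, 0, 0]
r1 m[H→φ4] = [0, 0, 0]
r1 m[H→φ6] = [0, 0, 0]
r2 m[φ0→N] = [1, 4, 1]
r2 m[φ0→H] = [2, 1, 2]
r2 m[φ1→A] = [6, 0, 5]
r2 m[φ1→H] = [2, 5, 0]
r2 m[φ2→A] = [0, 3, 3]
r2 m[φ2→H] = [0, 3, 2]
r2 m[φ3→N] = [3, 0, 0]
r2 m[φ3→H] = [0, 4, 0]
r2 m[φ4→N] = [0, 2, 1]
r2 m[φ4→H] = [1, 2, 0]
r2 m[φ5→N] = [0, 2, 4]
r2 m[φ5→A] = [0, 3, 2]
r2 m[φ6→N] = [0, 4, 4]
r2 m[φ6→H] = [4, 1, 0]
r2 m[N→φ0] = [3, 8, 9]
r2 m[N→φ3] = [1, 12, 10]
r2 m[N→φ4] = [4, 10, 9]
r2 m[N→φ5] = [4, 10, 6]
r2 m[N→φ6] = [4, 8, 6]
r2 m[A→φ1] = [0, 6, 5]
r2 m[A→φ2] = [6, 3, 7]
r2 m[A→φ5] = [6, 3, 8]
r2 m[H→φ0] = [7, 15, 2]
r2 m[H→φ1] = [7, 11, 4]
r2 m[H→φ2] = [9, 13, 2]
r2 m[H→φ3] = [9, 12, 4]
r2 m[H→φ4] = [8, 14, 4]
r2 m[H→φ6] = [5, 15, 4]
r3 m[φ0→N] = [4, 6, 8]
r3 m[φ0→H] = [11, 4, 5]
r3 m[φ1→A] = [10, 4, 11]
r3 m[φ1→H] = [8, 8, 6]
r3 m[φ2→A] = [4, 5, 11]
r3 m[φ2→H] = [6, 6, 6]
r3 m[φ3→N] = [7, 4, 6]
r3 m[φ3→H] = [9, 5, 4]
r3 m[φ4→N] = [4, 10, 9]
r3 m[φ4→H] = [10, 12, 4]
r3 m[φ5→N] = [6, 6, 10]
r3 m[φ5→A] = [4, 7, 9]
r3 m[φ6→N] = [4, 9, 9]
r3 m[φ6→H] = [10, 5, 4]
r3 m[N→φ0] = [3, 8, 9]
r3 m[N→φ3] = [1, 12, 10]
r3 m[N→φ4] = [4, 10, 9]
r3 m[N→φ5] = [4, 10, 6]
r3 m[N→φ6] = [4, 8, 6]
r3 m[A→φ1] = [0, 6, 5]
r3 m[A→φ2] = [6, 3, 7]
r3 m[A→φ5] = [6, 3, 8]
r3 m[H→φ0] = [7, 15, 2]
r3 m[H→φ1] = [7, 11, 4]
r3 m[H→φ2] = [9, 13, 2]
r3 m[H→φ3] = [9, 12, 4]
r3 m[H→φ4] = [8, 14, 4]
r3 m[H→φ6] = [5, 15, 4]
r4 m[φ0→N] = [4, 6, 8]
r4 m[φ0→H] = [11, 4, 5]
r4 m[φ1→A] = [10, 4, 11]
r4 m[φ1→H] = [8, 8, 6]
r4 m[φ2→A] = [4, 5, 11]
r4 m[φ2→H] = [6, 6, 6]
r4 m[φ3→N] = [7, 4, 6]
r4 m[φ3→H] = [9, 5, 4]
r4 m[φ4→N] = [4, 10, 9]
r4 m[φ4→H] = [10, 12, 4]
r4 m[φ5→N] = [6, 6, 10]
r4 m[φ5→A] = [4, 7, 9]
r4 m[φ6→N] = [4, 9, 9]
r4 m[φ6→H] = [10, 5, 4]
r4 m[N→φ0] = [21, 29, 34]
r4 m[N→φ3] = [18, 31, 36]
r4 m[N→φ4] = [21, 25, 33]
r4 m[N→φ5] = [19, 29, 32]
r4 m[N→φ6] = [21, 26, 33]
r4 m[A→φ1] = [8, 12, 20]
r4 m[A→φ2] = [14, 11, 20]
r4 m[A→φ5] = [14, 9, 22]
r4 m[H→φ0] = [43, 36, 24]
r4 m[H→φ1] = [46, 32, 23]
r4 m[H→φ2] = [48, 34, 23]
r4 m[H→φ3] = [45, 35, 25]
r4 m[H→φ4] = [44, 28, 25]
r4 m[H→φ6] = [44, 35, 25]
no fixed point within 4 rounds

NOT CONVERGED within 4 rounds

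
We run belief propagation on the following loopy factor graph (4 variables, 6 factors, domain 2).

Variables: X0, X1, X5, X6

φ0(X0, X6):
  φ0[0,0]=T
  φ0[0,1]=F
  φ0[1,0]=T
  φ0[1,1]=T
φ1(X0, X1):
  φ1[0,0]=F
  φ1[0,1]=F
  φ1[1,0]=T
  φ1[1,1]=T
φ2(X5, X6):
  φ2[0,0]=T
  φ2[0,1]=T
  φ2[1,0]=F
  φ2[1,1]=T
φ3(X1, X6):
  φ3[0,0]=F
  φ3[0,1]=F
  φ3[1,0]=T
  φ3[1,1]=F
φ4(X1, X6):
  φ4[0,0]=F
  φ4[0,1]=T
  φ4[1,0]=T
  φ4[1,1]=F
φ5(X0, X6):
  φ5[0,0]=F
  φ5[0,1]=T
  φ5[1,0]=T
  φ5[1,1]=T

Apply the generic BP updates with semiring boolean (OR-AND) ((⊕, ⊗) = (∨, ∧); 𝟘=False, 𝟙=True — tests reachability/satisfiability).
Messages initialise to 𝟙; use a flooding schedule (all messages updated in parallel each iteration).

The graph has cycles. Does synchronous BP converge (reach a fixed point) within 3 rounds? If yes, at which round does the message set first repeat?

init: all messages = 𝟙 over 2 values
r1 m[φ0→X0] = [T, T]
r1 m[φ0→X6] = [T, T]
r1 m[φ1→X0] = [F, T]
r1 m[φ1→X1] = [T, T]
r1 m[φ2→X5] = [T, T]
r1 m[φ2→X6] = [T, T]
r1 m[φ3→X1] = [F, T]
r1 m[φ3→X6] = [T, F]
r1 m[φ4→X1] = [T, T]
r1 m[φ4→X6] = [T, T]
r1 m[φ5→X0] = [T, T]
r1 m[φ5→X6] = [T, T]
r1 m[X0→φ0] = [T, T]
r1 m[X0→φ1] = [T, T]
r1 m[X0→φ5] = [T, T]
r1 m[X1→φ1] = [T, T]
r1 m[X1→φ3] = [T, T]
r1 m[X1→φ4] = [T, T]
r1 m[X5→φ2] = [T, T]
r1 m[X6→φ0] = [T, T]
r1 m[X6→φ2] = [T, T]
r1 m[X6→φ3] = [T, T]
r1 m[X6→φ4] = [T, T]
r1 m[X6→φ5] = [T, T]
r2 m[φ0→X0] = [T, T]
r2 m[φ0→X6] = [T, T]
r2 m[φ1→X0] = [F, T]
r2 m[φ1→X1] = [T, T]
r2 m[φ2→X5] = [T, T]
r2 m[φ2→X6] = [T, T]
r2 m[φ3→X1] = [F, T]
r2 m[φ3→X6] = [T, F]
r2 m[φ4→X1] = [T, T]
r2 m[φ4→X6] = [T, T]
r2 m[φ5→X0] = [T, T]
r2 m[φ5→X6] = [T, T]
r2 m[X0→φ0] = [F, T]
r2 m[X0→φ1] = [T, T]
r2 m[X0→φ5] = [F, T]
r2 m[X1→φ1] = [F, T]
r2 m[X1→φ3] = [T, T]
r2 m[X1→φ4] = [F, T]
r2 m[X5→φ2] = [T, T]
r2 m[X6→φ0] = [T, F]
r2 m[X6→φ2] = [T, F]
r2 m[X6→φ3] = [T, T]
r2 m[X6→φ4] = [T, F]
r2 m[X6→φ5] = [T, F]
r3 m[φ0→X0] = [T, T]
r3 m[φ0→X6] = [T, T]
r3 m[φ1→X0] = [F, T]
r3 m[φ1→X1] = [T, T]
r3 m[φ2→X5] = [T, F]
r3 m[φ2→X6] = [T, T]
r3 m[φ3→X1] = [F, T]
r3 m[φ3→X6] = [T, F]
r3 m[φ4→X1] = [F, T]
r3 m[φ4→X6] = [T, F]
r3 m[φ5→X0] = [F, T]
r3 m[φ5→X6] = [T, T]
r3 m[X0→φ0] = [F, T]
r3 m[X0→φ1] = [T, T]
r3 m[X0→φ5] = [F, T]
r3 m[X1→φ1] = [F, T]
r3 m[X1→φ3] = [T, T]
r3 m[X1→φ4] = [F, T]
r3 m[X5→φ2] = [T, T]
r3 m[X6→φ0] = [T, F]
r3 m[X6→φ2] = [T, F]
r3 m[X6→φ3] = [T, T]
r3 m[X6→φ4] = [T, F]
r3 m[X6→φ5] = [T, F]
no fixed point within 3 rounds

NOT CONVERGED within 3 rounds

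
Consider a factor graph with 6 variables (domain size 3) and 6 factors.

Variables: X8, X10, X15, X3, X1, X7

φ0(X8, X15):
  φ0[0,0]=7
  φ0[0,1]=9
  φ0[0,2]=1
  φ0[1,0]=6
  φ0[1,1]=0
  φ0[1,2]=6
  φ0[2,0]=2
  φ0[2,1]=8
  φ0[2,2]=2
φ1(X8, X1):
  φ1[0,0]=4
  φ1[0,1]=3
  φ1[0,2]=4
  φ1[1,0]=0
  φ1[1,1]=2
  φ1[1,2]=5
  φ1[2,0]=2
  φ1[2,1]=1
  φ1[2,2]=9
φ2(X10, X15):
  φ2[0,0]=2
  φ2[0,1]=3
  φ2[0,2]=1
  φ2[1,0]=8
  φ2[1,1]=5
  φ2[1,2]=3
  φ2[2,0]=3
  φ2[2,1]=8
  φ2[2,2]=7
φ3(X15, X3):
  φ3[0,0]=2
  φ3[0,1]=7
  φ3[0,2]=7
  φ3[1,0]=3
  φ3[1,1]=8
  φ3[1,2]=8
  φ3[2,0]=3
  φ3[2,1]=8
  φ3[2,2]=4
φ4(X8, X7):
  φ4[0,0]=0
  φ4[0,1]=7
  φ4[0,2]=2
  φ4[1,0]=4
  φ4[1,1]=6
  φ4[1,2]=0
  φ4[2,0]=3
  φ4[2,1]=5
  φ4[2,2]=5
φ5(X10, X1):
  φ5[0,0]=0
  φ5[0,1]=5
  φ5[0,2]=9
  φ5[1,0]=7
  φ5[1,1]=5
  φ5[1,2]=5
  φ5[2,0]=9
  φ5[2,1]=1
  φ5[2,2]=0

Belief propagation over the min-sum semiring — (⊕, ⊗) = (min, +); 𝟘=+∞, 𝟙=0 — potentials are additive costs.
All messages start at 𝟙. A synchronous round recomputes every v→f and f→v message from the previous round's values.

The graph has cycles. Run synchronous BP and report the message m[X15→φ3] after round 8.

init: all messages = 𝟙 over 3 values
r1 m[φ0→X8] = [1, 0, 2]
r1 m[φ0→X15] = [2, 0, 1]
r1 m[φ1→X8] = [3, 0, 1]
r1 m[φ1→X1] = [0, 1, 4]
r1 m[φ2→X10] = [1, 3, 3]
r1 m[φ2→X15] = [2, 3, 1]
r1 m[φ3→X15] = [2, 3, 3]
r1 m[φ3→X3] = [2, 7, 4]
r1 m[φ4→X8] = [0, 0, 3]
r1 m[φ4→X7] = [0, 5, 0]
r1 m[φ5→X10] = [0, 5, 0]
r1 m[φ5→X1] = [0, 1, 0]
r1 m[X8→φ0] = [0, 0, 0]
r1 m[X8→φ1] = [0, 0, 0]
r1 m[X8→φ4] = [0, 0, 0]
r1 m[X10→φ2] = [0, 0, 0]
r1 m[X10→φ5] = [0, 0, 0]
r1 m[X15→φ0] = [0, 0, 0]
r1 m[X15→φ2] = [0, 0, 0]
r1 m[X15→φ3] = [0, 0, 0]
r1 m[X3→φ3] = [0, 0, 0]
r1 m[X1→φ1] = [0, 0, 0]
r1 m[X1→φ5] = [0, 0, 0]
r1 m[X7→φ4] = [0, 0, 0]
r2 m[φ0→X8] = [1, 0, 2]
r2 m[φ0→X15] = [2, 0, 1]
r2 m[φ1→X8] = [3, 0, 1]
r2 m[φ1→X1] = [0, 1, 4]
r2 m[φ2→X10] = [1, 3, 3]
r2 m[φ2→X15] = [2, 3, 1]
r2 m[φ3→X15] = [2, 3, 3]
r2 m[φ3→X3] = [2, 7, 4]
r2 m[φ4→X8] = [0, 0, 3]
r2 m[φ4→X7] = [0, 5, 0]
r2 m[φ5→X10] = [0, 5, 0]
r2 m[φ5→X1] = [0, 1, 0]
r2 m[X8→φ0] = [3, 0, 4]
r2 m[X8→φ1] = [1, 0, 5]
r2 m[X8→φ4] = [4, 0, 3]
r2 m[X10→φ2] = [0, 5, 0]
r2 m[X10→φ5] = [1, 3, 3]
r2 m[X15→φ0] = [4, 6, 4]
r2 m[X15→φ2] = [4, 3, 4]
r2 m[X15→φ3] = [4, 3, 2]
r2 m[X3→φ3] = [0, 0, 0]
r2 m[X1→φ1] = [0, 1, 0]
r2 m[X1→φ5] = [0, 1, 4]
r2 m[X7→φ4] = [0, 0, 0]
r3 m[φ0→X8] = [5, 6, 6]
r3 m[φ0→X15] = [6, 0, 4]
r3 m[φ1→X8] = [4, 0, 2]
r3 m[φ1→X1] = [0, 2, 5]
r3 m[φ2→X10] = [5, 7, 7]
r3 m[φ2→X15] = [2, 3, 1]
r3 m[φ3→X15] = [2, 3, 3]
r3 m[φ3→X3] = [5, 10, 6]
r3 m[φ4→X8] = [0, 0, 3]
r3 m[φ4→X7] = [4, 6, 0]
r3 m[φ5→X10] = [0, 6, 2]
r3 m[φ5→X1] = [1, 4, 3]
r3 m[X8→φ0] = [3, 0, 4]
r3 m[X8→φ1] = [1, 0, 5]
r3 m[X8→φ4] = [4, 0, 3]
r3 m[X10→φ2] = [0, 5, 0]
r3 m[X10→φ5] = [1, 3, 3]
r3 m[X15→φ0] = [4, 6, 4]
r3 m[X15→φ2] = [4, 3, 4]
r3 m[X15→φ3] = [4, 3, 2]
r3 m[X3→φ3] = [0, 0, 0]
r3 m[X1→φ1] = [0, 1, 0]
r3 m[X1→φ5] = [0, 1, 4]
r3 m[X7→φ4] = [0, 0, 0]
r4 m[φ0→X8] = [5, 6, 6]
r4 m[φ0→X15] = [6, 0, 4]
r4 m[φ1→X8] = [4, 0, 2]
r4 m[φ1→X1] = [0, 2, 5]
r4 m[φ2→X10] = [5, 7, 7]
r4 m[φ2→X15] = [2, 3, 1]
r4 m[φ3→X15] = [2, 3, 3]
r4 m[φ3→X3] = [5, 10, 6]
r4 m[φ4→X8] = [0, 0, 3]
r4 m[φ4→X7] = [4, 6, 0]
r4 m[φ5→X10] = [0, 6, 2]
r4 m[φ5→X1] = [1, 4, 3]
r4 m[X8→φ0] = [4, 0, 5]
r4 m[X8→φ1] = [5, 6, 9]
r4 m[X8→φ4] = [9, 6, 8]
r4 m[X10→φ2] = [0, 6, 2]
r4 m[X10→φ5] = [5, 7, 7]
r4 m[X15→φ0] = [4, 6, 4]
r4 m[X15→φ2] = [8, 3, 7]
r4 m[X15→φ3] = [8, 3, 5]
r4 m[X3→φ3] = [0, 0, 0]
r4 m[X1→φ1] = [1, 4, 3]
r4 m[X1→φ5] = [0, 2, 5]
r4 m[X7→φ4] = [0, 0, 0]
r5 m[φ0→X8] = [5, 6, 6]
r5 m[φ0→X15] = [6, 0, 5]
r5 m[φ1→X8] = [5, 1, 3]
r5 m[φ1→X1] = [6, 8, 9]
r5 m[φ2→X10] = [6, 8, 11]
r5 m[φ2→X15] = [2, 3, 1]
r5 m[φ3→X15] = [2, 3, 3]
r5 m[φ3→X3] = [6, 11, 9]
r5 m[φ4→X8] = [0, 0, 3]
r5 m[φ4→X7] = [9, 12, 6]
r5 m[φ5→X10] = [0, 7, 3]
r5 m[φ5→X1] = [5, 8, 7]
r5 m[X8→φ0] = [4, 0, 5]
r5 m[X8→φ1] = [5, 6, 9]
r5 m[X8→φ4] = [9, 6, 8]
r5 m[X10→φ2] = [0, 6, 2]
r5 m[X10→φ5] = [5, 7, 7]
r5 m[X15→φ0] = [4, 6, 4]
r5 m[X15→φ2] = [8, 3, 7]
r5 m[X15→φ3] = [8, 3, 5]
r5 m[X3→φ3] = [0, 0, 0]
r5 m[X1→φ1] = [1, 4, 3]
r5 m[X1→φ5] = [0, 2, 5]
r5 m[X7→φ4] = [0, 0, 0]
r6 m[φ0→X8] = [5, 6, 6]
r6 m[φ0→X15] = [6, 0, 5]
r6 m[φ1→X8] = [5, 1, 3]
r6 m[φ1→X1] = [6, 8, 9]
r6 m[φ2→X10] = [6, 8, 11]
r6 m[φ2→X15] = [2, 3, 1]
r6 m[φ3→X15] = [2, 3, 3]
r6 m[φ3→X3] = [6, 11, 9]
r6 m[φ4→X8] = [0, 0, 3]
r6 m[φ4→X7] = [9, 12, 6]
r6 m[φ5→X10] = [0, 7, 3]
r6 m[φ5→X1] = [5, 8, 7]
r6 m[X8→φ0] = [5, 1, 6]
r6 m[X8→φ1] = [5, 6, 9]
r6 m[X8→φ4] = [10, 7, 9]
r6 m[X10→φ2] = [0, 7, 3]
r6 m[X10→φ5] = [6, 8, 11]
r6 m[X15→φ0] = [4, 6, 4]
r6 m[X15→φ2] = [8, 3, 8]
r6 m[X15→φ3] = [8, 3, 6]
r6 m[X3→φ3] = [0, 0, 0]
r6 m[X1→φ1] = [5, 8, 7]
r6 m[X1→φ5] = [6, 8, 9]
r6 m[X7→φ4] = [0, 0, 0]
r7 m[φ0→X8] = [5, 6, 6]
r7 m[φ0→X15] = [7, 1, 6]
r7 m[φ1→X8] = [9, 5, 7]
r7 m[φ1→X1] = [6, 8, 9]
r7 m[φ2→X10] = [6, 8, 11]
r7 m[φ2→X15] = [2, 3, 1]
r7 m[φ3→X15] = [2, 3, 3]
r7 m[φ3→X3] = [6, 11, 10]
r7 m[φ4→X8] = [0, 0, 3]
r7 m[φ4→X7] = [10, 13, 7]
r7 m[φ5→X10] = [6, 13, 9]
r7 m[φ5→X1] = [6, 11, 11]
r7 m[X8→φ0] = [5, 1, 6]
r7 m[X8→φ1] = [5, 6, 9]
r7 m[X8→φ4] = [10, 7, 9]
r7 m[X10→φ2] = [0, 7, 3]
r7 m[X10→φ5] = [6, 8, 11]
r7 m[X15→φ0] = [4, 6, 4]
r7 m[X15→φ2] = [8, 3, 8]
r7 m[X15→φ3] = [8, 3, 6]
r7 m[X3→φ3] = [0, 0, 0]
r7 m[X1→φ1] = [5, 8, 7]
r7 m[X1→φ5] = [6, 8, 9]
r7 m[X7→φ4] = [0, 0, 0]
r8 m[φ0→X8] = [5, 6, 6]
r8 m[φ0→X15] = [7, 1, 6]
r8 m[φ1→X8] = [9, 5, 7]
r8 m[φ1→X1] = [6, 8, 9]
r8 m[φ2→X10] = [6, 8, 11]
r8 m[φ2→X15] = [2, 3, 1]
r8 m[φ3→X15] = [2, 3, 3]
r8 m[φ3→X3] = [6, 11, 10]
r8 m[φ4→X8] = [0, 0, 3]
r8 m[φ4→X7] = [10, 13, 7]
r8 m[φ5→X10] = [6, 13, 9]
r8 m[φ5→X1] = [6, 11, 11]
r8 m[X8→φ0] = [9, 5, 10]
r8 m[X8→φ1] = [5, 6, 9]
r8 m[X8→φ4] = [14, 11, 13]
r8 m[X10→φ2] = [6, 13, 9]
r8 m[X10→φ5] = [6, 8, 11]
r8 m[X15→φ0] = [4, 6, 4]
r8 m[X15→φ2] = [9, 4, 9]
r8 m[X15→φ3] = [9, 4, 7]
r8 m[X3→φ3] = [0, 0, 0]
r8 m[X1→φ1] = [6, 11, 11]
r8 m[X1→φ5] = [6, 8, 9]
r8 m[X7→φ4] = [0, 0, 0]

message @ round 8 = [9, 4, 7]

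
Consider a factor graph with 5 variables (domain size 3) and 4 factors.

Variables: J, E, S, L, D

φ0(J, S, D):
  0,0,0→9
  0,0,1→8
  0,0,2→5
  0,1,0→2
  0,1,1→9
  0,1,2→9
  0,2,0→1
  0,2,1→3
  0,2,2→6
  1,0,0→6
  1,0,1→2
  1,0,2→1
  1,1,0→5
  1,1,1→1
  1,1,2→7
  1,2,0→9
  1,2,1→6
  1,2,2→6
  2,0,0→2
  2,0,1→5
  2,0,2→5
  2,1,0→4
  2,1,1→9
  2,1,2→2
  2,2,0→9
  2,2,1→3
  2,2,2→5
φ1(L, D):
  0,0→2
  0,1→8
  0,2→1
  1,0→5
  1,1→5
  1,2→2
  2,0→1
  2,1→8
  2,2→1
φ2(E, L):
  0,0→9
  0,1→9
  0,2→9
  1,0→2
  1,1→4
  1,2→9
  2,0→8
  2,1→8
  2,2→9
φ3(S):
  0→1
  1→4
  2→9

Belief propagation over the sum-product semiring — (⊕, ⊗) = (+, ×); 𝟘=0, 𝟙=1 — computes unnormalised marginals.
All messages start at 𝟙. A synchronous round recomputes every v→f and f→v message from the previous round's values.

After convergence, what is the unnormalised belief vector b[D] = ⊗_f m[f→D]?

init: all messages = 𝟙 over 3 values
r1 m[φ0→J] = [52, 43, 44]
r1 m[φ0→S] = [43, 48, 48]
r1 m[φ0→D] = [47, 46, 46]
r1 m[φ1→L] = [11, 12, 10]
r1 m[φ1→D] = [8, 21, 4]
r1 m[φ2→E] = [27, 15, 25]
r1 m[φ2→L] = [19, 21, 27]
r1 m[φ3→S] = [1, 4, 9]
r1 m[J→φ0] = [1, 1, 1]
r1 m[E→φ2] = [1, 1, 1]
r1 m[S→φ0] = [1, 1, 1]
r1 m[S→φ3] = [1, 1, 1]
r1 m[L→φ1] = [1, 1, 1]
r1 m[L→φ2] = [1, 1, 1]
r1 m[D→φ0] = [1, 1, 1]
r1 m[D→φ1] = [1, 1, 1]
r2 m[φ0→J] = [52, 43, 44]
r2 m[φ0→S] = [43, 48, 48]
r2 m[φ0→D] = [47, 46, 46]
r2 m[φ1→L] = [11, 12, 10]
r2 m[φ1→D] = [8, 21, 4]
r2 m[φ2→E] = [27, 15, 25]
r2 m[φ2→L] = [19, 21, 27]
r2 m[φ3→S] = [1, 4, 9]
r2 m[J→φ0] = [1, 1, 1]
r2 m[E→φ2] = [1, 1, 1]
r2 m[S→φ0] = [1, 4, 9]
r2 m[S→φ3] = [43, 48, 48]
r2 m[L→φ1] = [19, 21, 27]
r2 m[L→φ2] = [11, 12, 10]
r2 m[D→φ0] = [8, 21, 4]
r2 m[D→φ1] = [47, 46, 46]
r3 m[φ0→J] = [2079, 2448, 2452]
r3 m[φ0→S] = [495, 559, 472]
r3 m[φ0→D] = [232, 199, 236]
r3 m[φ1→L] = [508, 557, 461]
r3 m[φ1→D] = [170, 473, 88]
r3 m[φ2→E] = [297, 160, 274]
r3 m[φ2→L] = [19, 21, 27]
r3 m[φ3→S] = [1, 4, 9]
r3 m[J→φ0] = [1, 1, 1]
r3 m[E→φ2] = [1, 1, 1]
r3 m[S→φ0] = [1, 4, 9]
r3 m[S→φ3] = [43, 48, 48]
r3 m[L→φ1] = [19, 21, 27]
r3 m[L→φ2] = [11, 12, 10]
r3 m[D→φ0] = [8, 21, 4]
r3 m[D→φ1] = [47, 46, 46]
r4 m[φ0→J] = [2079, 2448, 2452]
r4 m[φ0→S] = [495, 559, 472]
r4 m[φ0→D] = [232, 199, 236]
r4 m[φ1→L] = [508, 557, 461]
r4 m[φ1→D] = [170, 473, 88]
r4 m[φ2→E] = [297, 160, 274]
r4 m[φ2→L] = [19, 21, 27]
r4 m[φ3→S] = [1, 4, 9]
r4 m[J→φ0] = [1, 1, 1]
r4 m[E→φ2] = [1, 1, 1]
r4 m[S→φ0] = [1, 4, 9]
r4 m[S→φ3] = [495, 559, 472]
r4 m[L→φ1] = [19, 21, 27]
r4 m[L→φ2] = [508, 557, 461]
r4 m[D→φ0] = [170, 473, 88]
r4 m[D→φ1] = [232, 199, 236]
r5 m[φ0→J] = [46363, 53874, 54098]
r5 m[φ0→S] = [10953, 12441, 10402]
r5 m[φ0→D] = [232, 199, 236]
r5 m[φ1→L] = [2292, 2627, 2060]
r5 m[φ1→D] = [170, 473, 88]
r5 m[φ2→E] = [13734, 7393, 12669]
r5 m[φ2→L] = [19, 21, 27]
r5 m[φ3→S] = [1, 4, 9]
r5 m[J→φ0] = [1, 1, 1]
r5 m[E→φ2] = [1, 1, 1]
r5 m[S→φ0] = [1, 4, 9]
r5 m[S→φ3] = [495, 559, 472]
r5 m[L→φ1] = [19, 21, 27]
r5 m[L→φ2] = [508, 557, 461]
r5 m[D→φ0] = [170, 473, 88]
r5 m[D→φ1] = [232, 199, 236]
r6 m[φ0→J] = [46363, 53874, 54098]
r6 m[φ0→S] = [10953, 12441, 10402]
r6 m[φ0→D] = [232, 199, 236]
r6 m[φ1→L] = [2292, 2627, 2060]
r6 m[φ1→D] = [170, 473, 88]
r6 m[φ2→E] = [13734, 7393, 12669]
r6 m[φ2→L] = [19, 21, 27]
r6 m[φ3→S] = [1, 4, 9]
r6 m[J→φ0] = [1, 1, 1]
r6 m[E→φ2] = [1, 1, 1]
r6 m[S→φ0] = [1, 4, 9]
r6 m[S→φ3] = [10953, 12441, 10402]
r6 m[L→φ1] = [19, 21, 27]
r6 m[L→φ2] = [2292, 2627, 2060]
r6 m[D→φ0] = [170, 473, 88]
r6 m[D→φ1] = [232, 199, 236]
r7 m[φ0→J] = [46363, 53874, 54098]
r7 m[φ0→S] = [10953, 12441, 10402]
r7 m[φ0→D] = [232, 199, 236]
r7 m[φ1→L] = [2292, 2627, 2060]
r7 m[φ1→D] = [170, 473, 88]
r7 m[φ2→E] = [62811, 33632, 57892]
r7 m[φ2→L] = [19, 21, 27]
r7 m[φ3→S] = [1, 4, 9]
r7 m[J→φ0] = [1, 1, 1]
r7 m[E→φ2] = [1, 1, 1]
r7 m[S→φ0] = [1, 4, 9]
r7 m[S→φ3] = [10953, 12441, 10402]
r7 m[L→φ1] = [19, 21, 27]
r7 m[L→φ2] = [2292, 2627, 2060]
r7 m[D→φ0] = [170, 473, 88]
r7 m[D→φ1] = [232, 199, 236]
r8 m[φ0→J] = [46363, 53874, 54098]
r8 m[φ0→S] = [10953, 12441, 10402]
r8 m[φ0→D] = [232, 199, 236]
r8 m[φ1→L] = [2292, 2627, 2060]
r8 m[φ1→D] = [170, 473, 88]
r8 m[φ2→E] = [62811, 33632, 57892]
r8 m[φ2→L] = [19, 21, 27]
r8 m[φ3→S] = [1, 4, 9]
r8 m[J→φ0] = [1, 1, 1]
r8 m[E→φ2] = [1, 1, 1]
r8 m[S→φ0] = [1, 4, 9]
r8 m[S→φ3] = [10953, 12441, 10402]
r8 m[L→φ1] = [19, 21, 27]
r8 m[L→φ2] = [2292, 2627, 2060]
r8 m[D→φ0] = [170, 473, 88]
r8 m[D→φ1] = [232, 199, 236]
fixed point reached at round 8
b[D] = ⊗ incoming = [39440, 94127, 20768]

b[D] = [39440, 94127, 20768]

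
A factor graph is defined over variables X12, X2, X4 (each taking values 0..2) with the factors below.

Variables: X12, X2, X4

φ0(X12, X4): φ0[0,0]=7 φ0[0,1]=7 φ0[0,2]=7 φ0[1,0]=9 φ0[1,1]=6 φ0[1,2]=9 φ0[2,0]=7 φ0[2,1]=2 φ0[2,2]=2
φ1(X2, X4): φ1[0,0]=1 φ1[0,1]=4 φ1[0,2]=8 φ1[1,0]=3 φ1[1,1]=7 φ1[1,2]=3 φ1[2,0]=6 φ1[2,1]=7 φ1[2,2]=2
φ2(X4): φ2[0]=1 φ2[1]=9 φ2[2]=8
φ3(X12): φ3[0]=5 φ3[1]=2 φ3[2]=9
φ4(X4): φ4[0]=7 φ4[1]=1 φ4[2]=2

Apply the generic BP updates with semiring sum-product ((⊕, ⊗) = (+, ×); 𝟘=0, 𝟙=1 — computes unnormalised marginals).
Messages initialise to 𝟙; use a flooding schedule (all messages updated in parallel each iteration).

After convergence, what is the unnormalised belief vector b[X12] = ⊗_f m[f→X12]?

b[X12] = [15400, 6948, 11070]

init: all messages = 𝟙 over 3 values
r1 m[φ0→X12] = [21, 24, 11]
r1 m[φ0→X4] = [23, 15, 18]
r1 m[φ1→X2] = [13, 13, 15]
r1 m[φ1→X4] = [10, 18, 13]
r1 m[φ2→X4] = [1, 9, 8]
r1 m[φ3→X12] = [5, 2, 9]
r1 m[φ4→X4] = [7, 1, 2]
r1 m[X12→φ0] = [1, 1, 1]
r1 m[X12→φ3] = [1, 1, 1]
r1 m[X2→φ1] = [1, 1, 1]
r1 m[X4→φ0] = [1, 1, 1]
r1 m[X4→φ1] = [1, 1, 1]
r1 m[X4→φ2] = [1, 1, 1]
r1 m[X4→φ4] = [1, 1, 1]
r2 m[φ0→X12] = [21, 24, 11]
r2 m[φ0→X4] = [23, 15, 18]
r2 m[φ1→X2] = [13, 13, 15]
r2 m[φ1→X4] = [10, 18, 13]
r2 m[φ2→X4] = [1, 9, 8]
r2 m[φ3→X12] = [5, 2, 9]
r2 m[φ4→X4] = [7, 1, 2]
r2 m[X12→φ0] = [5, 2, 9]
r2 m[X12→φ3] = [21, 24, 11]
r2 m[X2→φ1] = [1, 1, 1]
r2 m[X4→φ0] = [70, 162, 208]
r2 m[X4→φ1] = [161, 135, 288]
r2 m[X4→φ2] = [1610, 270, 468]
r2 m[X4→φ4] = [230, 2430, 1872]
r3 m[φ0→X12] = [3080, 3474, 1230]
r3 m[φ0→X4] = [116, 65, 71]
r3 m[φ1→X2] = [3005, 2292, 2487]
r3 m[φ1→X4] = [10, 18, 13]
r3 m[φ2→X4] = [1, 9, 8]
r3 m[φ3→X12] = [5, 2, 9]
r3 m[φ4→X4] = [7, 1, 2]
r3 m[X12→φ0] = [5, 2, 9]
r3 m[X12→φ3] = [21, 24, 11]
r3 m[X2→φ1] = [1, 1, 1]
r3 m[X4→φ0] = [70, 162, 208]
r3 m[X4→φ1] = [161, 135, 288]
r3 m[X4→φ2] = [1610, 270, 468]
r3 m[X4→φ4] = [230, 2430, 1872]
r4 m[φ0→X12] = [3080, 3474, 1230]
r4 m[φ0→X4] = [116, 65, 71]
r4 m[φ1→X2] = [3005, 2292, 2487]
r4 m[φ1→X4] = [10, 18, 13]
r4 m[φ2→X4] = [1, 9, 8]
r4 m[φ3→X12] = [5, 2, 9]
r4 m[φ4→X4] = [7, 1, 2]
r4 m[X12→φ0] = [5, 2, 9]
r4 m[X12→φ3] = [3080, 3474, 1230]
r4 m[X2→φ1] = [1, 1, 1]
r4 m[X4→φ0] = [70, 162, 208]
r4 m[X4→φ1] = [812, 585, 1136]
r4 m[X4→φ2] = [8120, 1170, 1846]
r4 m[X4→φ4] = [1160, 10530, 7384]
r5 m[φ0→X12] = [3080, 3474, 1230]
r5 m[φ0→X4] = [116, 65, 71]
r5 m[φ1→X2] = [12240, 9939, 11239]
r5 m[φ1→X4] = [10, 18, 13]
r5 m[φ2→X4] = [1, 9, 8]
r5 m[φ3→X12] = [5, 2, 9]
r5 m[φ4→X4] = [7, 1, 2]
r5 m[X12→φ0] = [5, 2, 9]
r5 m[X12→φ3] = [3080, 3474, 1230]
r5 m[X2→φ1] = [1, 1, 1]
r5 m[X4→φ0] = [70, 162, 208]
r5 m[X4→φ1] = [812, 585, 1136]
r5 m[X4→φ2] = [8120, 1170, 1846]
r5 m[X4→φ4] = [1160, 10530, 7384]
r6 m[φ0→X12] = [3080, 3474, 1230]
r6 m[φ0→X4] = [116, 65, 71]
r6 m[φ1→X2] = [12240, 9939, 11239]
r6 m[φ1→X4] = [10, 18, 13]
r6 m[φ2→X4] = [1, 9, 8]
r6 m[φ3→X12] = [5, 2, 9]
r6 m[φ4→X4] = [7, 1, 2]
r6 m[X12→φ0] = [5, 2, 9]
r6 m[X12→φ3] = [3080, 3474, 1230]
r6 m[X2→φ1] = [1, 1, 1]
r6 m[X4→φ0] = [70, 162, 208]
r6 m[X4→φ1] = [812, 585, 1136]
r6 m[X4→φ2] = [8120, 1170, 1846]
r6 m[X4→φ4] = [1160, 10530, 7384]
fixed point reached at round 6
b[X12] = ⊗ incoming = [15400, 6948, 11070]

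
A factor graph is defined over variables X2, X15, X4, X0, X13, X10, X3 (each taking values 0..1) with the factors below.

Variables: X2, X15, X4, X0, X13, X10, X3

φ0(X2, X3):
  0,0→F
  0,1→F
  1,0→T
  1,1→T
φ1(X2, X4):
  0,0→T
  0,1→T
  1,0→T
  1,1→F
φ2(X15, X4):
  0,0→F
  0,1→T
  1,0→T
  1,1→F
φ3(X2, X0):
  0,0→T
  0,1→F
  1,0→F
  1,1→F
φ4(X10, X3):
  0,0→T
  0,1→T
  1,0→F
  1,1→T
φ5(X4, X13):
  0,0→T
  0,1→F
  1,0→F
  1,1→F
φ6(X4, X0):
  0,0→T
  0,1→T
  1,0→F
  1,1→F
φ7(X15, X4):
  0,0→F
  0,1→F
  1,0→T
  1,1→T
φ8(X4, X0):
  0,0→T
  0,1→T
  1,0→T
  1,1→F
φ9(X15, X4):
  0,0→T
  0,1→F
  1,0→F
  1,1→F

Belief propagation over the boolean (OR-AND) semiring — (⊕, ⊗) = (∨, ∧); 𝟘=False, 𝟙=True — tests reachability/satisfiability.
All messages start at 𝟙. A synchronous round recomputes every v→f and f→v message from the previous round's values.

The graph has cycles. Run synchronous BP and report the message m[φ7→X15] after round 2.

message @ round 2 = [F, T]

init: all messages = 𝟙 over 2 values
r1 m[φ0→X2] = [F, T]
r1 m[φ0→X3] = [T, T]
r1 m[φ1→X2] = [T, T]
r1 m[φ1→X4] = [T, T]
r1 m[φ2→X15] = [T, T]
r1 m[φ2→X4] = [T, T]
r1 m[φ3→X2] = [T, F]
r1 m[φ3→X0] = [T, F]
r1 m[φ4→X10] = [T, T]
r1 m[φ4→X3] = [T, T]
r1 m[φ5→X4] = [T, F]
r1 m[φ5→X13] = [T, F]
r1 m[φ6→X4] = [T, F]
r1 m[φ6→X0] = [T, T]
r1 m[φ7→X15] = [F, T]
r1 m[φ7→X4] = [T, T]
r1 m[φ8→X4] = [T, T]
r1 m[φ8→X0] = [T, T]
r1 m[φ9→X15] = [T, F]
r1 m[φ9→X4] = [T, F]
r1 m[X2→φ0] = [T, T]
r1 m[X2→φ1] = [T, T]
r1 m[X2→φ3] = [T, T]
r1 m[X15→φ2] = [T, T]
r1 m[X15→φ7] = [T, T]
r1 m[X15→φ9] = [T, T]
r1 m[X4→φ1] = [T, T]
r1 m[X4→φ2] = [T, T]
r1 m[X4→φ5] = [T, T]
r1 m[X4→φ6] = [T, T]
r1 m[X4→φ7] = [T, T]
r1 m[X4→φ8] = [T, T]
r1 m[X4→φ9] = [T, T]
r1 m[X0→φ3] = [T, T]
r1 m[X0→φ6] = [T, T]
r1 m[X0→φ8] = [T, T]
r1 m[X13→φ5] = [T, T]
r1 m[X10→φ4] = [T, T]
r1 m[X3→φ0] = [T, T]
r1 m[X3→φ4] = [T, T]
r2 m[φ0→X2] = [F, T]
r2 m[φ0→X3] = [T, T]
r2 m[φ1→X2] = [T, T]
r2 m[φ1→X4] = [T, T]
r2 m[φ2→X15] = [T, T]
r2 m[φ2→X4] = [T, T]
r2 m[φ3→X2] = [T, F]
r2 m[φ3→X0] = [T, F]
r2 m[φ4→X10] = [T, T]
r2 m[φ4→X3] = [T, T]
r2 m[φ5→X4] = [T, F]
r2 m[φ5→X13] = [T, F]
r2 m[φ6→X4] = [T, F]
r2 m[φ6→X0] = [T, T]
r2 m[φ7→X15] = [F, T]
r2 m[φ7→X4] = [T, T]
r2 m[φ8→X4] = [T, T]
r2 m[φ8→X0] = [T, T]
r2 m[φ9→X15] = [T, F]
r2 m[φ9→X4] = [T, F]
r2 m[X2→φ0] = [T, F]
r2 m[X2→φ1] = [F, F]
r2 m[X2→φ3] = [F, T]
r2 m[X15→φ2] = [F, F]
r2 m[X15→φ7] = [T, F]
r2 m[X15→φ9] = [F, T]
r2 m[X4→φ1] = [T, F]
r2 m[X4→φ2] = [T, F]
r2 m[X4→φ5] = [T, F]
r2 m[X4→φ6] = [T, F]
r2 m[X4→φ7] = [T, F]
r2 m[X4→φ8] = [T, F]
r2 m[X4→φ9] = [T, F]
r2 m[X0→φ3] = [T, T]
r2 m[X0→φ6] = [T, F]
r2 m[X0→φ8] = [T, F]
r2 m[X13→φ5] = [T, T]
r2 m[X10→φ4] = [T, T]
r2 m[X3→φ0] = [T, T]
r2 m[X3→φ4] = [T, T]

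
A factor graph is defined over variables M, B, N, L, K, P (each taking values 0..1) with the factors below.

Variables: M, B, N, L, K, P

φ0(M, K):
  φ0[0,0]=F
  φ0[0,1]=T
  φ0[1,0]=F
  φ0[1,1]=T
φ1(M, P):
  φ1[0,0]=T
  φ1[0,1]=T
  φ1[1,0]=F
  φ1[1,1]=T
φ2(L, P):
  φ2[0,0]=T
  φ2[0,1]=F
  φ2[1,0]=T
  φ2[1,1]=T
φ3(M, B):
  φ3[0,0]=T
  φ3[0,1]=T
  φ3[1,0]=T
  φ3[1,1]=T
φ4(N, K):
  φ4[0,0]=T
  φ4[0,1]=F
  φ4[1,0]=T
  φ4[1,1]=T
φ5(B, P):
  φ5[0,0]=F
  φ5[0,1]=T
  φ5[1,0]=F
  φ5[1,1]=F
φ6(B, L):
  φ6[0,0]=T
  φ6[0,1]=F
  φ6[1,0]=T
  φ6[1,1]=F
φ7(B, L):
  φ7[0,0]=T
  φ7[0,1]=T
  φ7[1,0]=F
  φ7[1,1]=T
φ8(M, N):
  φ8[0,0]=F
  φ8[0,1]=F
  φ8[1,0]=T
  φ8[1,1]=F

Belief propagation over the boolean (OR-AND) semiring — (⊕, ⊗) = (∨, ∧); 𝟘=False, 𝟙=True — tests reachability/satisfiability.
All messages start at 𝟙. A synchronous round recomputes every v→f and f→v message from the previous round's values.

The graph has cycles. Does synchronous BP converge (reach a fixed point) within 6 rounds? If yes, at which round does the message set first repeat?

NOT CONVERGED within 6 rounds

init: all messages = 𝟙 over 2 values
r1 m[φ0→M] = [T, T]
r1 m[φ0→K] = [F, T]
r1 m[φ1→M] = [T, T]
r1 m[φ1→P] = [T, T]
r1 m[φ2→L] = [T, T]
r1 m[φ2→P] = [T, T]
r1 m[φ3→M] = [T, T]
r1 m[φ3→B] = [T, T]
r1 m[φ4→N] = [T, T]
r1 m[φ4→K] = [T, T]
r1 m[φ5→B] = [T, F]
r1 m[φ5→P] = [F, T]
r1 m[φ6→B] = [T, T]
r1 m[φ6→L] = [T, F]
r1 m[φ7→B] = [T, T]
r1 m[φ7→L] = [T, T]
r1 m[φ8→M] = [F, T]
r1 m[φ8→N] = [T, F]
r1 m[M→φ0] = [T, T]
r1 m[M→φ1] = [T, T]
r1 m[M→φ3] = [T, T]
r1 m[M→φ8] = [T, T]
r1 m[B→φ3] = [T, T]
r1 m[B→φ5] = [T, T]
r1 m[B→φ6] = [T, T]
r1 m[B→φ7] = [T, T]
r1 m[N→φ4] = [T, T]
r1 m[N→φ8] = [T, T]
r1 m[L→φ2] = [T, T]
r1 m[L→φ6] = [T, T]
r1 m[L→φ7] = [T, T]
r1 m[K→φ0] = [T, T]
r1 m[K→φ4] = [T, T]
r1 m[P→φ1] = [T, T]
r1 m[P→φ2] = [T, T]
r1 m[P→φ5] = [T, T]
r2 m[φ0→M] = [T, T]
r2 m[φ0→K] = [F, T]
r2 m[φ1→M] = [T, T]
r2 m[φ1→P] = [T, T]
r2 m[φ2→L] = [T, T]
r2 m[φ2→P] = [T, T]
r2 m[φ3→M] = [T, T]
r2 m[φ3→B] = [T, T]
r2 m[φ4→N] = [T, T]
r2 m[φ4→K] = [T, T]
r2 m[φ5→B] = [T, F]
r2 m[φ5→P] = [F, T]
r2 m[φ6→B] = [T, T]
r2 m[φ6→L] = [T, F]
r2 m[φ7→B] = [T, T]
r2 m[φ7→L] = [T, T]
r2 m[φ8→M] = [F, T]
r2 m[φ8→N] = [T, F]
r2 m[M→φ0] = [F, T]
r2 m[M→φ1] = [F, T]
r2 m[M→φ3] = [F, T]
r2 m[M→φ8] = [T, T]
r2 m[B→φ3] = [T, F]
r2 m[B→φ5] = [T, T]
r2 m[B→φ6] = [T, F]
r2 m[B→φ7] = [T, F]
r2 m[N→φ4] = [T, F]
r2 m[N→φ8] = [T, T]
r2 m[L→φ2] = [T, F]
r2 m[L→φ6] = [T, T]
r2 m[L→φ7] = [T, F]
r2 m[K→φ0] = [T, T]
r2 m[K→φ4] = [F, T]
r2 m[P→φ1] = [F, T]
r2 m[P→φ2] = [F, T]
r2 m[P→φ5] = [T, T]
r3 m[φ0→M] = [T, T]
r3 m[φ0→K] = [F, T]
r3 m[φ1→M] = [T, T]
r3 m[φ1→P] = [F, T]
r3 m[φ2→L] = [F, T]
r3 m[φ2→P] = [T, F]
r3 m[φ3→M] = [T, T]
r3 m[φ3→B] = [T, T]
r3 m[φ4→N] = [F, T]
r3 m[φ4→K] = [T, F]
r3 m[φ5→B] = [T, F]
r3 m[φ5→P] = [F, T]
r3 m[φ6→B] = [T, T]
r3 m[φ6→L] = [T, F]
r3 m[φ7→B] = [T, F]
r3 m[φ7→L] = [T, T]
r3 m[φ8→M] = [F, T]
r3 m[φ8→N] = [T, F]
r3 m[M→φ0] = [F, T]
r3 m[M→φ1] = [F, T]
r3 m[M→φ3] = [F, T]
r3 m[M→φ8] = [T, T]
r3 m[B→φ3] = [T, F]
r3 m[B→φ5] = [T, T]
r3 m[B→φ6] = [T, F]
r3 m[B→φ7] = [T, F]
r3 m[N→φ4] = [T, F]
r3 m[N→φ8] = [T, T]
r3 m[L→φ2] = [T, F]
r3 m[L→φ6] = [T, T]
r3 m[L→φ7] = [T, F]
r3 m[K→φ0] = [T, T]
r3 m[K→φ4] = [F, T]
r3 m[P→φ1] = [F, T]
r3 m[P→φ2] = [F, T]
r3 m[P→φ5] = [T, T]
r4 m[φ0→M] = [T, T]
r4 m[φ0→K] = [F, T]
r4 m[φ1→M] = [T, T]
r4 m[φ1→P] = [F, T]
r4 m[φ2→L] = [F, T]
r4 m[φ2→P] = [T, F]
r4 m[φ3→M] = [T, T]
r4 m[φ3→B] = [T, T]
r4 m[φ4→N] = [F, T]
r4 m[φ4→K] = [T, F]
r4 m[φ5→B] = [T, F]
r4 m[φ5→P] = [F, T]
r4 m[φ6→B] = [T, T]
r4 m[φ6→L] = [T, F]
r4 m[φ7→B] = [T, F]
r4 m[φ7→L] = [T, T]
r4 m[φ8→M] = [F, T]
r4 m[φ8→N] = [T, F]
r4 m[M→φ0] = [F, T]
r4 m[M→φ1] = [F, T]
r4 m[M→φ3] = [F, T]
r4 m[M→φ8] = [T, T]
r4 m[B→φ3] = [T, F]
r4 m[B→φ5] = [T, F]
r4 m[B→φ6] = [T, F]
r4 m[B→φ7] = [T, F]
r4 m[N→φ4] = [T, F]
r4 m[N→φ8] = [F, T]
r4 m[L→φ2] = [T, F]
r4 m[L→φ6] = [F, T]
r4 m[L→φ7] = [F, F]
r4 m[K→φ0] = [T, F]
r4 m[K→φ4] = [F, T]
r4 m[P→φ1] = [F, F]
r4 m[P→φ2] = [F, T]
r4 m[P→φ5] = [F, F]
r5 m[φ0→M] = [F, F]
r5 m[φ0→K] = [F, T]
r5 m[φ1→M] = [F, F]
r5 m[φ1→P] = [F, T]
r5 m[φ2→L] = [F, T]
r5 m[φ2→P] = [T, F]
r5 m[φ3→M] = [T, T]
r5 m[φ3→B] = [T, T]
r5 m[φ4→N] = [F, T]
r5 m[φ4→K] = [T, F]
r5 m[φ5→B] = [F, F]
r5 m[φ5→P] = [F, T]
r5 m[φ6→B] = [F, F]
r5 m[φ6→L] = [T, F]
r5 m[φ7→B] = [F, F]
r5 m[φ7→L] = [T, T]
r5 m[φ8→M] = [F, F]
r5 m[φ8→N] = [T, F]
r5 m[M→φ0] = [F, T]
r5 m[M→φ1] = [F, T]
r5 m[M→φ3] = [F, T]
r5 m[M→φ8] = [T, T]
r5 m[B→φ3] = [T, F]
r5 m[B→φ5] = [T, F]
r5 m[B→φ6] = [T, F]
r5 m[B→φ7] = [T, F]
r5 m[N→φ4] = [T, F]
r5 m[N→φ8] = [F, T]
r5 m[L→φ2] = [T, F]
r5 m[L→φ6] = [F, T]
r5 m[L→φ7] = [F, F]
r5 m[K→φ0] = [T, F]
r5 m[K→φ4] = [F, T]
r5 m[P→φ1] = [F, F]
r5 m[P→φ2] = [F, T]
r5 m[P→φ5] = [F, F]
r6 m[φ0→M] = [F, F]
r6 m[φ0→K] = [F, T]
r6 m[φ1→M] = [F, F]
r6 m[φ1→P] = [F, T]
r6 m[φ2→L] = [F, T]
r6 m[φ2→P] = [T, F]
r6 m[φ3→M] = [T, T]
r6 m[φ3→B] = [T, T]
r6 m[φ4→N] = [F, T]
r6 m[φ4→K] = [T, F]
r6 m[φ5→B] = [F, F]
r6 m[φ5→P] = [F, T]
r6 m[φ6→B] = [F, F]
r6 m[φ6→L] = [T, F]
r6 m[φ7→B] = [F, F]
r6 m[φ7→L] = [T, T]
r6 m[φ8→M] = [F, F]
r6 m[φ8→N] = [T, F]
r6 m[M→φ0] = [F, F]
r6 m[M→φ1] = [F, F]
r6 m[M→φ3] = [F, F]
r6 m[M→φ8] = [F, F]
r6 m[B→φ3] = [F, F]
r6 m[B→φ5] = [F, F]
r6 m[B→φ6] = [F, F]
r6 m[B→φ7] = [F, F]
r6 m[N→φ4] = [T, F]
r6 m[N→φ8] = [F, T]
r6 m[L→φ2] = [T, F]
r6 m[L→φ6] = [F, T]
r6 m[L→φ7] = [F, F]
r6 m[K→φ0] = [T, F]
r6 m[K→φ4] = [F, T]
r6 m[P→φ1] = [F, F]
r6 m[P→φ2] = [F, T]
r6 m[P→φ5] = [F, F]
no fixed point within 6 rounds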